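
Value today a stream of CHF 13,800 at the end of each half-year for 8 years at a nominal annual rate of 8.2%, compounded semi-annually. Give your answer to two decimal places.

With 2 periods per year: i = 0.041, n = 16.
PV = PMT · [1 − (1+i)^(−n)] / i = 13800 · 11.566806 = 159,621.9236

CHF 159,621.92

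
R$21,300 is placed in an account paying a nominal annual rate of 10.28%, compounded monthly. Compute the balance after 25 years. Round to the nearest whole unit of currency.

R$275,272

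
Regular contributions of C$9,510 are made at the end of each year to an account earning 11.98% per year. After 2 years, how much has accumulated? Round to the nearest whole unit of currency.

C$20,159

Accumulation factor s(2|0.1198) = 2.119800; FV = 9510 × 2.119800 = 20,159.2980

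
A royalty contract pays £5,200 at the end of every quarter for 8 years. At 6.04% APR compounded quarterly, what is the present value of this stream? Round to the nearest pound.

£131,192

Periodic rate i = 0.0604/4 = 0.0151; n = 8 × 4 = 32 periods.
PV = PMT · [1 − (1+i)^(−n)] / i = 5200 · 25.229252 = 131,192.1128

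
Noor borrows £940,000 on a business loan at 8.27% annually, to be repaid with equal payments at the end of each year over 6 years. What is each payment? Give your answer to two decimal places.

PMT = 940000 / ( [1 − (1+0.0827)^(−6)] / 0.0827 ) = 940000 / 4.585257 = 205,004.8655

£205,004.87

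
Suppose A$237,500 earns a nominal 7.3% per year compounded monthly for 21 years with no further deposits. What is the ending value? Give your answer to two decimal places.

With 12 periods per year: i = 0.00608333, n = 252.
237,500 × (1+0.00608333)^252 = 237,500 × 4.610591 = 1,095,015.2545

A$1,095,015.25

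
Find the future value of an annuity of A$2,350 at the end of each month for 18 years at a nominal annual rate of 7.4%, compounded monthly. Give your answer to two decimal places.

i = 0.074/12 = 0.00616667 per month; n = 18·12 = 216.
FV = 2350 × [(1+0.00616667)^216 − 1] / 0.00616667 = 2350 × 449.699762 = 1,056,794.4396

A$1,056,794.44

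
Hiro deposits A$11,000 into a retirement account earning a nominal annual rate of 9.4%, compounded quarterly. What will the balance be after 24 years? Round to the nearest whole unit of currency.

A$102,288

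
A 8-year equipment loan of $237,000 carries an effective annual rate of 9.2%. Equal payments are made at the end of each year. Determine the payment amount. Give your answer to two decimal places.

$43,138.64

PMT = 237000 / ( [1 − (1+0.092)^(−8)] / 0.092 ) = 237000 / 5.493914 = 43,138.6423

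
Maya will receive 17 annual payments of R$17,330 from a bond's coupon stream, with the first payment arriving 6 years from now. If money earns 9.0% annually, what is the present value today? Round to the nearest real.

PV at t=5 (ordinary 17-year annuity): 17330 × a(17|0.09) = 17330 × 8.543631 = 148,061.1316
Discount back 5 years: 148,061.1316 × (1+0.09)^(−5) = 148,061.1316 × 0.649931 = 96,229.5765

R$96,230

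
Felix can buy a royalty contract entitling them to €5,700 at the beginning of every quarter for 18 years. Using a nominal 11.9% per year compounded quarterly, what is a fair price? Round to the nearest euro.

€173,395

i = 0.119/4 = 0.02975 per quarter; n = 18·4 = 72.
Annuity factor a(72|0.02975) × (1+i) = 30.420153; PV = 5700 × 30.420153 = 173,394.8699
(annuity-due: payments at period start, so ×(1+i).)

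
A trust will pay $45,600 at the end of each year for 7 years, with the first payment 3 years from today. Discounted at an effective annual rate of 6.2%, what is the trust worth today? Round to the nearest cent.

$224,106.29

Value one period before first payment (t=2): 45600 × [1 − (1+0.062)^(−7)] / 0.062 = 45600 × 5.542915 = 252,756.9317
Discount back 2 years: 252,756.9317 × (1+0.062)^(−2) = 252,756.9317 × 0.886647 = 224,106.2875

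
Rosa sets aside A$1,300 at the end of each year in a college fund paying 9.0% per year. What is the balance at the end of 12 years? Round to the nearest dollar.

A$26,183

FV = PMT · [(1+i)^n − 1] / i = 1300 · 20.140720 = 26,182.9357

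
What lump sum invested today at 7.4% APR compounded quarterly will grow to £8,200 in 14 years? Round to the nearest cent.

Periodic rate i = 0.074/4 = 0.0185; n = 14 × 4 = 56 periods.
Discount factor = (1+0.0185)^(−56) = 0.358247; PV = 8,200 × 0.358247 = 2,937.6225

£2,937.62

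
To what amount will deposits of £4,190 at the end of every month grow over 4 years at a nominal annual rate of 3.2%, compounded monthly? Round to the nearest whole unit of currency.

£214,255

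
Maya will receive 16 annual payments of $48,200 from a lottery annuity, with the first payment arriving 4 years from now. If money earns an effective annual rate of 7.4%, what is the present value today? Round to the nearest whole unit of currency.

$358,000

PV at t=3 (ordinary 16-year annuity): 48200 × a(16|0.074) = 48200 × 9.201305 = 443,502.8887
Discount back 3 years: 443,502.8887 × (1+0.074)^(−3) = 443,502.8887 × 0.807211 = 358,000.4799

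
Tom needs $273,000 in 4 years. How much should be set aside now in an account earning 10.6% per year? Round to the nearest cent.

$182,449.27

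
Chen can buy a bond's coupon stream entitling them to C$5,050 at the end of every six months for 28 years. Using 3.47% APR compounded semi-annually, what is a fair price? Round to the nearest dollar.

C$179,983

i = 0.0347/2 = 0.01735 per half-year; n = 28·2 = 56.
Annuity factor a(56|0.01735) = 35.640128; PV = 5050 × 35.640128 = 179,982.6452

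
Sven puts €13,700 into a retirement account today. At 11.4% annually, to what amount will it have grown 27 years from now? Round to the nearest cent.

FV = 13,700 × (1 + 0.114)^27 = 252,709.0062

€252,709.01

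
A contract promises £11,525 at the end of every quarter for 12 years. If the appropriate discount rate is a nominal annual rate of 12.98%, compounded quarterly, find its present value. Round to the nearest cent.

i = 0.1298/4 = 0.03245 per quarter; n = 12·4 = 48.
PV = PMT · [1 − (1+i)^(−n)] / i = 11525 · 24.162808 = 278,476.3569

£278,476.36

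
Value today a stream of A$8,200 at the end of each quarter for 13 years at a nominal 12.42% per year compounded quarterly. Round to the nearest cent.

With 4 periods per year: i = 0.03105, n = 52.
Annuity factor a(52|0.03105) = 25.638732; PV = 8200 × 25.638732 = 210,237.6032

A$210,237.60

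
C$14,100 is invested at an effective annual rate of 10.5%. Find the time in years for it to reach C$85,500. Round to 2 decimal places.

18.05 years

(1+i)^n = 85500/14100 = 6.06383, so n = ln 6.06383 / ln 1.105 = 18.0513 years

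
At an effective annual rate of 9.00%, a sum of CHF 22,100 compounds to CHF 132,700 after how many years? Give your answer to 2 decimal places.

20.80 years

n = ln(132700/22100) / ln(1+0.09) = ln(6.00452) / 0.086178 = 20.8002 years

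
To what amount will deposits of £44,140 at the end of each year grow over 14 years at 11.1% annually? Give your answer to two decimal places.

£1,338,168.29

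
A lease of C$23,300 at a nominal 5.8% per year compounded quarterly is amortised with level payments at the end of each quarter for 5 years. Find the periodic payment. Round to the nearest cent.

i = 0.058/4 = 0.0145 per quarter; n = 5·4 = 20.
PMT = 23300 / ( [1 − (1+0.0145)^(−20)] / 0.0145 ) = 23300 / 17.253561 = 1,350.4459

C$1,350.45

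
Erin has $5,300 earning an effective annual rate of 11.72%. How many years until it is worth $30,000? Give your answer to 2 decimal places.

15.64 years

(1+i)^n = 30000/5300 = 5.66038, so n = ln 5.66038 / ln 1.1172 = 15.6416 years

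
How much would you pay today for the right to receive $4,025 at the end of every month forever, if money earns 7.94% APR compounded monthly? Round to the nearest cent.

$608,312.34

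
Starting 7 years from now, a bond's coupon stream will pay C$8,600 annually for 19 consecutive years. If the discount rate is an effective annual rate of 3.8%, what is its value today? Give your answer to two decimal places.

C$91,858.23

PV at t=6 (ordinary 19-year annuity): 8600 × a(19|0.038) = 8600 × 13.359916 = 114,895.2805
Discount back 6 years: 114,895.2805 × (1+0.038)^(−6) = 114,895.2805 × 0.799495 = 91,858.2291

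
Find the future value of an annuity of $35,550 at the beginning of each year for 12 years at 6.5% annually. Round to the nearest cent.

$657,668.16

Accumulation factor s(12|0.065) × (1+i) = 18.499808; FV = 35550 × 18.499808 = 657,668.1620
Payments are at the start of each period, so multiply by (1+i).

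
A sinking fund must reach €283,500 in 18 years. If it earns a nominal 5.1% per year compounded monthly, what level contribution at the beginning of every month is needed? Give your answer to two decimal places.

€800.17

Periodic rate i = 0.051/12 = 0.00425; n = 18 × 12 = 216 periods.
PMT = 283500 / ( [(1+0.00425)^216 − 1] / 0.00425 × (1+i) ) = 283500 / 354.301796 = 800.1653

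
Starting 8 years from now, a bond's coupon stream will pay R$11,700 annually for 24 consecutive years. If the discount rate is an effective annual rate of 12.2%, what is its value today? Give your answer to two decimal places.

Value one period before first payment (t=7): 11700 × [1 − (1+0.122)^(−24)] / 0.122 = 11700 × 7.679339 = 89,848.2659
Discount back 7 years: 89,848.2659 × (1+0.122)^(−7) = 89,848.2659 × 0.446735 = 40,138.3672

R$40,138.37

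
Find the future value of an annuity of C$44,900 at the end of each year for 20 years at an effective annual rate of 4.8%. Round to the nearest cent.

FV = PMT · [(1+i)^n − 1] / i = 44900 · 32.375583 = 1,453,663.6851

C$1,453,663.69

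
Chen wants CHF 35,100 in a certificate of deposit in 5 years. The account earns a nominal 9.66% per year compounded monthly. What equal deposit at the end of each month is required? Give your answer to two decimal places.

CHF 457.36

i = 0.0966/12 = 0.00805 per month; n = 5·12 = 60.
FV-annuity factor = 76.745160; PMT = 35100 / 76.745160 = 457.3578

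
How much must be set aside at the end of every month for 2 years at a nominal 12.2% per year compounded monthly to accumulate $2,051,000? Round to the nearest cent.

$75,887.53

Periodic rate i = 0.122/12 = 0.0101667; n = 2 × 12 = 24 periods.
FV-annuity factor = 27.026838; PMT = 2.051e+06 / 27.026838 = 75,887.5302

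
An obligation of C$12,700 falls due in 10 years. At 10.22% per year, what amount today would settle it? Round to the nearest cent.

C$4,799.54

PV = FV·(1+i)^(−n) = 12,700 × 0.377917 = 4,799.5404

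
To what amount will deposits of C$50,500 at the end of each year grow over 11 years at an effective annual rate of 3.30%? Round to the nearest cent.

Accumulation factor s(11|0.033) = 13.007111; FV = 50500 × 13.007111 = 656,859.0863

C$656,859.09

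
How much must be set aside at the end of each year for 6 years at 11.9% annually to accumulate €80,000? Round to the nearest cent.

PMT = 80000 / ( [(1+0.119)^6 − 1] / 0.119 ) = 80000 / 8.094724 = 9,882.9800

€9,882.98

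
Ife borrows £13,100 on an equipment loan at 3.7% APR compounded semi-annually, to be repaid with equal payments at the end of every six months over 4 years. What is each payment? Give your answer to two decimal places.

Periodic rate i = 0.037/2 = 0.0185; n = 4 × 2 = 8 periods.
Annuity-PV factor = 7.373070; PMT = 13100 / 7.373070 = 1,776.7362

£1,776.74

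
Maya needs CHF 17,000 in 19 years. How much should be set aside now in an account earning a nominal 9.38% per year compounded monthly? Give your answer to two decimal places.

CHF 2,880.44

With 12 periods per year: i = 0.00781667, n = 228.
Discount factor = (1+0.00781667)^(−228) = 0.169438; PV = 17,000 × 0.169438 = 2,880.4389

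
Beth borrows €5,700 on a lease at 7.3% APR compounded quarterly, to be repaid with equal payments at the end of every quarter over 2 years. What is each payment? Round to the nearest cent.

€772.25

i = 0.073/4 = 0.01825 per quarter; n = 2·4 = 8.
PMT = 5700 / ( [1 − (1+0.01825)^(−8)] / 0.01825 ) = 5700 / 7.381046 = 772.2483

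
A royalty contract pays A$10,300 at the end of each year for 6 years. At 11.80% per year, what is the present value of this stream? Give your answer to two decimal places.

PV = 10300 × [1 − (1+0.118)^(−6)] / 0.118 = 10300 × 4.134802 = 42,588.4574

A$42,588.46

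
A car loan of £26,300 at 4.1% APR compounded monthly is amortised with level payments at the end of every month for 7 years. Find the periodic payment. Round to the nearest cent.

£360.70

i = 0.041/12 = 0.00341667 per month; n = 7·12 = 84.
PMT = 26300 / ( [1 − (1+0.00341667)^(−84)] / 0.00341667 ) = 26300 / 72.913477 = 360.7015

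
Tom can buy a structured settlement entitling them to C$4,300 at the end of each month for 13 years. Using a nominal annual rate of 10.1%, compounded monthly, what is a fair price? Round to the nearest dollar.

i = 0.101/12 = 0.00841667 per month; n = 13·12 = 156.
PV = PMT · [1 − (1+i)^(−n)] / i = 4300 · 86.673977 = 372,698.1019

C$372,698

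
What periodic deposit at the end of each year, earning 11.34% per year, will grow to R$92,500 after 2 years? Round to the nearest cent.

FV-annuity factor = 2.113400; PMT = 92500 / 2.113400 = 43,768.3354

R$43,768.34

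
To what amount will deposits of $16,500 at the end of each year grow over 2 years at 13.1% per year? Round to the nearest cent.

$35,161.50

FV = PMT · [(1+i)^n − 1] / i = 16500 · 2.131000 = 35,161.5000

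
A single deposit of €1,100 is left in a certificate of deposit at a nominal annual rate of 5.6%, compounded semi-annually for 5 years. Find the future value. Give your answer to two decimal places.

€1,449.85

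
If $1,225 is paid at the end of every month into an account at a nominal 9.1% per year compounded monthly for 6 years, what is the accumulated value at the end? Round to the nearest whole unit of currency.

$116,757

i = 0.091/12 = 0.00758333 per month; n = 6·12 = 72.
Accumulation factor s(72|0.00758333) = 95.311851; FV = 1225 × 95.311851 = 116,757.0175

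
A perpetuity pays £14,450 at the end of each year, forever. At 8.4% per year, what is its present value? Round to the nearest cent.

£172,023.81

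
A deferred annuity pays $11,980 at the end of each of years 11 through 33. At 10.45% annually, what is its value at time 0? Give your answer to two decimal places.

$38,117.09

PV at t=10 (ordinary 23-year annuity): 11980 × a(23|0.1045) = 11980 × 8.596469 = 102,985.7005
Discount back 10 years: 102,985.7005 × (1+0.1045)^(−10) = 102,985.7005 × 0.370120 = 38,117.0889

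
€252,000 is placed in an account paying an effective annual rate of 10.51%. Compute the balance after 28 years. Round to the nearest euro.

€4,136,612

FV = PV·(1+i)^n = 252,000 × 16.415126 = 4,136,611.6458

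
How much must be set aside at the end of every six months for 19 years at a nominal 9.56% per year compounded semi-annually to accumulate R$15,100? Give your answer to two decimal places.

R$147.41

Periodic rate i = 0.0956/2 = 0.0478; n = 19 × 2 = 38 periods.
FV-annuity factor = 102.432885; PMT = 15100 / 102.432885 = 147.4136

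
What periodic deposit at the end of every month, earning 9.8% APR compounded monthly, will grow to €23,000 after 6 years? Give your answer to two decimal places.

€235.94

i = 0.098/12 = 0.00816667 per month; n = 6·12 = 72.
FV-annuity factor = 97.480389; PMT = 23000 / 97.480389 = 235.9449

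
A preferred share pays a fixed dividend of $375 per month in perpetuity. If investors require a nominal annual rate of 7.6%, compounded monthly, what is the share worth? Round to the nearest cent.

$59,210.53

Periodic rate i = 0.076/12 = 0.00633333.
PV = C/r = 375/0.00633333 = 59,210.5263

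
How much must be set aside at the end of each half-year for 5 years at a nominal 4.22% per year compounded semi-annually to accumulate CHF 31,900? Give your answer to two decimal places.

With 2 periods per year: i = 0.0211, n = 10.
PMT = 31900 / ( [(1+0.0211)^10 − 1] / 0.0211 ) = 31900 / 11.004949 = 2,898.6959

CHF 2,898.70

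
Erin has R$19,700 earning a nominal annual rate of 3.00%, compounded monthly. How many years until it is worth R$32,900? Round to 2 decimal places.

17.12 years

Periodic rate i = 0.03/12 = 0.0025.
(1+i)^n = 32900/19700 = 1.67005, so n = ln 1.67005 / ln 1.0025 = 205.3979 months
= 205.3979/12 years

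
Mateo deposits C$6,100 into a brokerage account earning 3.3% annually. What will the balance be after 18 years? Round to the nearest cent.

C$10,942.98

FV = 6,100 × (1 + 0.033)^18 = 10,942.9804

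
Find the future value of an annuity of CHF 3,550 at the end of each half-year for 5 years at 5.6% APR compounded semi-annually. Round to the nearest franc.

i = 0.056/2 = 0.028 per half-year; n = 5·2 = 10.
FV = 3550 × [(1+0.028)^10 − 1] / 0.028 = 3550 × 11.358848 = 40,323.9121

CHF 40,324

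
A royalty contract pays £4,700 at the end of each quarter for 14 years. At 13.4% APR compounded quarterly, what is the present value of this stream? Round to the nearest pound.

£118,134

With 4 periods per year: i = 0.0335, n = 56.
PV = PMT · [1 − (1+i)^(−n)] / i = 4700 · 25.134806 = 118,133.5901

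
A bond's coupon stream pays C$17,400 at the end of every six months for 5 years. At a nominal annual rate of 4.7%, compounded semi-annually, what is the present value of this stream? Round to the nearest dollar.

i = 0.047/2 = 0.0235 per half-year; n = 5·2 = 10.
Annuity factor a(10|0.0235) = 8.820292; PV = 17400 × 8.820292 = 153,473.0869

C$153,473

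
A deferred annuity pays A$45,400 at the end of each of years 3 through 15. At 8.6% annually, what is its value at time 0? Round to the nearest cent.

Value one period before first payment (t=2): 45400 × [1 − (1+0.086)^(−13)] / 0.086 = 45400 × 7.649458 = 347,285.3816
PV₀ = 347,285.3816 / (1+0.086)^2 = 347,285.3816 / 1.179396 = 294,460.3692

A$294,460.37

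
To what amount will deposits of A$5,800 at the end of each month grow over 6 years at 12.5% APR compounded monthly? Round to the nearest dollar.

A$617,382

With 12 periods per year: i = 0.0104167, n = 72.
Accumulation factor s(72|0.0104167) = 106.445124; FV = 5800 × 106.445124 = 617,381.7201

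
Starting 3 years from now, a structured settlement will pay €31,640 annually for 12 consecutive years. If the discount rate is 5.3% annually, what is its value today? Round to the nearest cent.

€248,688.58

PV at t=2 (ordinary 12-year annuity): 31640 × a(12|0.053) = 31640 × 8.715175 = 275,748.1340
PV₀ = 275,748.1340 / (1+0.053)^2 = 275,748.1340 / 1.108809 = 248,688.5785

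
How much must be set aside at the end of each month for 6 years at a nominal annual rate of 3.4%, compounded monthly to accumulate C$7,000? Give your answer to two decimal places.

C$87.78

With 12 periods per year: i = 0.00283333, n = 72.
FV-annuity factor = 79.745108; PMT = 7000 / 79.745108 = 87.7797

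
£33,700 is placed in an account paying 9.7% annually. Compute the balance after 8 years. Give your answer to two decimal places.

£70,677.78

33,700 × (1+0.097)^8 = 33,700 × 2.097264 = 70,677.7835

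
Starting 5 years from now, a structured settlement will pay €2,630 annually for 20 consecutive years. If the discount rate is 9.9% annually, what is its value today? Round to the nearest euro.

€15,454

PV at t=4 (ordinary 20-year annuity): 2630 × a(20|0.099) = 2630 × 8.571998 = 22,544.3544
PV₀ = 22,544.3544 / (1+0.099)^4 = 22,544.3544 / 1.458783 = 15,454.2180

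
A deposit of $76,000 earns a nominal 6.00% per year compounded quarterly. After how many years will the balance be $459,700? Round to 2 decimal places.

Periodic rate i = 0.06/4 = 0.015.
(1+i)^n = 459700/76000 = 6.04868, so n = ln 6.04868 / ln 1.015 = 120.8871 quarters
= 120.8871/4 years

30.22 years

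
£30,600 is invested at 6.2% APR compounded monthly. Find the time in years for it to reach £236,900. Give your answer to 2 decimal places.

Periodic rate i = 0.062/12 = 0.00516667.
(1+i)^n = 236900/30600 = 7.74183, so n = ln 7.74183 / ln 1.00517 = 397.1459 months
= 397.1459/12 years

33.10 years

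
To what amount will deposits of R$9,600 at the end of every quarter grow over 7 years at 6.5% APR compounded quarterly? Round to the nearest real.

With 4 periods per year: i = 0.01625, n = 28.
Accumulation factor s(28|0.01625) = 35.102730; FV = 9600 × 35.102730 = 336,986.2071

R$336,986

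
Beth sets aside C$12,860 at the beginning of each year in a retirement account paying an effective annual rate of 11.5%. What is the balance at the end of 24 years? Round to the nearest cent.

FV = PMT · [(1+i)^n − 1] / i × (1+i) = 12860 · 122.486812 = 1,575,180.4040
Payments are at the start of each period, so multiply by (1+i).

C$1,575,180.40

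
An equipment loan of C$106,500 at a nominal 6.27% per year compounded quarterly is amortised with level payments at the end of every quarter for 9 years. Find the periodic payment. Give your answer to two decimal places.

C$3,893.64

Periodic rate i = 0.0627/4 = 0.015675; n = 9 × 4 = 36 periods.
Annuity-PV factor = 27.352277; PMT = 106500 / 27.352277 = 3,893.6430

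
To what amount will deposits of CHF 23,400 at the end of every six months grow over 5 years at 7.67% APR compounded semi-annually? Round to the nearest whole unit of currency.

CHF 278,803

i = 0.0767/2 = 0.03835 per half-year; n = 5·2 = 10.
FV = 23400 × [(1+0.03835)^10 − 1] / 0.03835 = 23400 × 11.914644 = 278,802.6708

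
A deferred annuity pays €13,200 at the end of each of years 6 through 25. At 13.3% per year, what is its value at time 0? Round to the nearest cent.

Value one period before first payment (t=5): 13200 × [1 − (1+0.133)^(−20)] / 0.133 = 13200 × 6.899997 = 91,079.9630
Discount back 5 years: 91,079.9630 × (1+0.133)^(−5) = 91,079.9630 × 0.535612 = 48,783.5382

€48,783.54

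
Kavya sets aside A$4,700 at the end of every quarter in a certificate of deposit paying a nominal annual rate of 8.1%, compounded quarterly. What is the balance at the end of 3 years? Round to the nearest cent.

A$63,125.51

With 4 periods per year: i = 0.02025, n = 12.
FV = PMT · [(1+i)^n − 1] / i = 4700 · 13.430960 = 63,125.5143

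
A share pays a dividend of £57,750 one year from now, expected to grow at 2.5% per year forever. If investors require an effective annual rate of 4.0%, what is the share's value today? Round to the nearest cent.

£3,850,000.00

PV = D₁/(r − g) = 57750/(0.04 − 0.025) = 3,850,000.0000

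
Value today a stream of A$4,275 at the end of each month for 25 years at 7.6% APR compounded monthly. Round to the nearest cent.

Periodic rate i = 0.076/12 = 0.00633333; n = 25 × 12 = 300 periods.
PV = PMT · [1 − (1+i)^(−n)] / i = 4275 · 134.136721 = 573,434.4834

A$573,434.48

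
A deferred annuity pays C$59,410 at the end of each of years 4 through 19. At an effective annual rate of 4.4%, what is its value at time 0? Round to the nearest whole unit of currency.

C$590,807

PV at t=3 (ordinary 16-year annuity): 59410 × a(16|0.044) = 59410 × 11.315862 = 672,275.3493
PV₀ = 672,275.3493 / (1+0.044)^3 = 672,275.3493 / 1.137893 = 590,807.0799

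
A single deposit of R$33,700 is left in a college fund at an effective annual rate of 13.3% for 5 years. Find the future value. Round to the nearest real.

FV = 33,700 × (1 + 0.133)^5 = 62,918.6579

R$62,919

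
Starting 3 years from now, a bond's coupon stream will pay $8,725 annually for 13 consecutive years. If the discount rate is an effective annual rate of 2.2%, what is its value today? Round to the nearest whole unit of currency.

PV at t=2 (ordinary 13-year annuity): 8725 × a(13|0.022) = 8725 × 11.200200 = 97,721.7446
Discount back 2 years: 97,721.7446 × (1+0.022)^(−2) = 97,721.7446 × 0.957411 = 93,559.8292

$93,560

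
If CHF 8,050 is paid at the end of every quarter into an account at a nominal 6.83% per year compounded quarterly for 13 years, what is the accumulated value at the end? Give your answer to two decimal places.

CHF 665,628.09

i = 0.0683/4 = 0.017075 per quarter; n = 13·4 = 52.
Accumulation factor s(52|0.017075) = 82.686719; FV = 8050 × 82.686719 = 665,628.0875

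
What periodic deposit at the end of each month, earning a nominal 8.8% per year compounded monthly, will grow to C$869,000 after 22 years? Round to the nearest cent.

C$1,083.38

i = 0.088/12 = 0.00733333 per month; n = 22·12 = 264.
PMT = 869000 / ( [(1+0.00733333)^264 − 1] / 0.00733333 ) = 869000 / 802.115817 = 1,083.3847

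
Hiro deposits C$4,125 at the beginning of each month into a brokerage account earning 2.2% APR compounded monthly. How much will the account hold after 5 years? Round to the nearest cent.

With 12 periods per year: i = 0.00183333, n = 60.
FV = 4125 × [(1+0.00183333)^60 − 1] / 0.00183333 × (1+i) = 4125 × 63.479250 = 261,851.9081
Payments are at the start of each period, so multiply by (1+i).

C$261,851.91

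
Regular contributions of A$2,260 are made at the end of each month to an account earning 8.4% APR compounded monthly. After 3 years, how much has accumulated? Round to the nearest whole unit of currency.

Periodic rate i = 0.084/12 = 0.007; n = 3 × 12 = 36 periods.
FV = PMT · [(1+i)^n − 1] / i = 2260 · 40.781003 = 92,165.0675

A$92,165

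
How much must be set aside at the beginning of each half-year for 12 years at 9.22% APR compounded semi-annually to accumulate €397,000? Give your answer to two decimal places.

€8,973.92

i = 0.0922/2 = 0.0461 per half-year; n = 12·2 = 24.
PMT = 397000 / ( [(1+0.0461)^24 − 1] / 0.0461 × (1+i) ) = 397000 / 44.239305 = 8,973.9203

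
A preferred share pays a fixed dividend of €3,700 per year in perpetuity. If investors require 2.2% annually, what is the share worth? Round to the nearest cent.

PV = PMT / i = 3700 / 0.022 = 168,181.8182

€168,181.82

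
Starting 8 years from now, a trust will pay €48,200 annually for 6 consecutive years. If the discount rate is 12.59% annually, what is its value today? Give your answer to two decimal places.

€84,980.23

Value one period before first payment (t=7): 48200 × [1 − (1+0.1259)^(−6)] / 0.1259 = 48200 × 4.043613 = 194,902.1544
Discount back 7 years: 194,902.1544 × (1+0.1259)^(−7) = 194,902.1544 × 0.436015 = 84,980.2307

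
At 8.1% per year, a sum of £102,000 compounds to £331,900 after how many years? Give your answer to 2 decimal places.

15.15 years

n = ln(331900/102000) / ln(1+0.081) = ln(3.25392) / 0.077887 = 15.1485 years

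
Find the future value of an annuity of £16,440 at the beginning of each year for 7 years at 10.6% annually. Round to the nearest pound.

£175,711

Accumulation factor s(7|0.106) × (1+i) = 10.688043; FV = 16440 × 10.688043 = 175,711.4301
Payments are at the start of each period, so multiply by (1+i).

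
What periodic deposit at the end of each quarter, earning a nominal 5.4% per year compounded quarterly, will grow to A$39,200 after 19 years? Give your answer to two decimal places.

Periodic rate i = 0.054/4 = 0.0135; n = 19 × 4 = 76 periods.
PMT = 39200 / ( [(1+0.0135)^76 − 1] / 0.0135 ) = 39200 / 131.170395 = 298.8479

A$298.85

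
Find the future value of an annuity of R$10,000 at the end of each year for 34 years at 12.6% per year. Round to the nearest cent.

R$4,407,414.48

FV = PMT · [(1+i)^n − 1] / i = 10000 · 440.741448 = 4,407,414.4772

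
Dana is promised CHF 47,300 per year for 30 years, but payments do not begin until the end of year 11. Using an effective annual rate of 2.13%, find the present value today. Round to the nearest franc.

PV at t=10 (ordinary 30-year annuity): 47300 × a(30|0.0213) = 47300 × 22.001235 = 1,040,658.4378
Discount back 10 years: 1,040,658.4378 × (1+0.0213)^(−10) = 1,040,658.4378 × 0.809966 = 842,897.7428

CHF 842,898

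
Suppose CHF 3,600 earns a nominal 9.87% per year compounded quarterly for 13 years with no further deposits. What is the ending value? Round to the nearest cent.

CHF 12,787.39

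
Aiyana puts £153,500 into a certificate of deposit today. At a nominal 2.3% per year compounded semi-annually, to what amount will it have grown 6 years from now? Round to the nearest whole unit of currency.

Periodic rate i = 0.023/2 = 0.0115; n = 6 × 2 = 12 periods.
FV = PV·(1+i)^n = 153,500 × 1.147072 = 176,075.5384

£176,076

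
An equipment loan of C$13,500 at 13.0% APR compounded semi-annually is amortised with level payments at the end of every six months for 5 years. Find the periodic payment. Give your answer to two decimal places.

i = 0.13/2 = 0.065 per half-year; n = 5·2 = 10.
Annuity-PV factor = 7.188830; PMT = 13500 / 7.188830 = 1,877.9133

C$1,877.91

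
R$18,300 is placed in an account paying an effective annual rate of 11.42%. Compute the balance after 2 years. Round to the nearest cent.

18,300 × (1+0.1142)^2 = 18,300 × 1.241442 = 22,718.3820

R$22,718.38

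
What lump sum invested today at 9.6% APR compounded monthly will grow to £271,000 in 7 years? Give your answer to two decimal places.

£138,766.49

With 12 periods per year: i = 0.008, n = 84.
Discount factor = (1+0.008)^(−84) = 0.512053; PV = 271,000 × 0.512053 = 138,766.4869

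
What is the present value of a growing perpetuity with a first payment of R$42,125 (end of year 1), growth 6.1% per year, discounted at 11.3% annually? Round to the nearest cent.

R$810,096.15

PV = PMT / (i − g) = 42125 / (0.113 − 0.061) = 42125 / 0.052000 = 810,096.1538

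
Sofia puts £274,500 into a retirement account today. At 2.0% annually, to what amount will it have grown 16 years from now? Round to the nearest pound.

£376,830

274,500 × (1+0.02)^16 = 274,500 × 1.372786 = 376,829.6760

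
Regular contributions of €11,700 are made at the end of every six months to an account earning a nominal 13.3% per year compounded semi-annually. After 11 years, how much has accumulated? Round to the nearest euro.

€549,336

With 2 periods per year: i = 0.0665, n = 22.
FV = 11700 × [(1+0.0665)^22 − 1] / 0.0665 = 11700 × 46.951783 = 549,335.8585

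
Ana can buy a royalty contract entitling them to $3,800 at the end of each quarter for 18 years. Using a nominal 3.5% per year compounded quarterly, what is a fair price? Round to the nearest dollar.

With 4 periods per year: i = 0.00875, n = 72.
Annuity factor a(72|0.00875) = 53.251057; PV = 3800 × 53.251057 = 202,354.0166

$202,354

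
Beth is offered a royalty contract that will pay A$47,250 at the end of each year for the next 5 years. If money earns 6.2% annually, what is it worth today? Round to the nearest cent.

PV = 47250 × [1 − (1+0.062)^(−5)] / 0.062 = 47250 × 4.189544 = 197,955.9358

A$197,955.94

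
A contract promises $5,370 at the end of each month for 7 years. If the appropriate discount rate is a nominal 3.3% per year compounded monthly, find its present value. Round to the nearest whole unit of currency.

Periodic rate i = 0.033/12 = 0.00275; n = 7 × 12 = 84 periods.
Annuity factor a(84|0.00275) = 74.912307; PV = 5370 × 74.912307 = 402,279.0878

$402,279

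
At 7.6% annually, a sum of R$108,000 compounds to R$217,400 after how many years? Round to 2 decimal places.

(1+i)^n = 217400/108000 = 2.01296, so n = ln 2.01296 / ln 1.076 = 9.5509 years

9.55 years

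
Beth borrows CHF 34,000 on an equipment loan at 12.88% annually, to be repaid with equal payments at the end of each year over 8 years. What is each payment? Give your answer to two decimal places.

CHF 7,056.07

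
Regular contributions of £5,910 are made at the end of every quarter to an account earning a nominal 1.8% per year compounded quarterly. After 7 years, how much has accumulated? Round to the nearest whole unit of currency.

i = 0.018/4 = 0.0045 per quarter; n = 7·4 = 28.
FV = 5910 × [(1+0.0045)^28 − 1] / 0.0045 = 5910 × 29.769246 = 175,936.2426

£175,936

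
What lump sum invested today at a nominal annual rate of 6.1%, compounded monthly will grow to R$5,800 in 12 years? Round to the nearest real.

R$2,795

With 12 periods per year: i = 0.00508333, n = 144.
PV = FV·(1+i)^(−n) = 5,800 × 0.481839 = 2,794.6647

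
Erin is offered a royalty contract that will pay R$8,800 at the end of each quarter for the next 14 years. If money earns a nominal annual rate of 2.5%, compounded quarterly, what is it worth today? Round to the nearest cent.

i = 0.025/4 = 0.00625 per quarter; n = 14·4 = 56.
Annuity factor a(56|0.00625) = 47.127030; PV = 8800 × 47.127030 = 414,717.8619

R$414,717.86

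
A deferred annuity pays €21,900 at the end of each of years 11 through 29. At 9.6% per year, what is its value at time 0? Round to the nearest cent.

€75,231.91

Value one period before first payment (t=10): 21900 × [1 − (1+0.096)^(−19)] / 0.096 = 21900 × 8.591392 = 188,151.4837
PV₀ = 188,151.4837 / (1+0.096)^10 = 188,151.4837 / 2.500953 = 75,231.9131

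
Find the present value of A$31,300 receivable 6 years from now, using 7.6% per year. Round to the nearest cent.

A$20,168.37

PV = 31,300 / (1 + 0.076)^6 = 31,300 / 1.551935 = 20,168.3658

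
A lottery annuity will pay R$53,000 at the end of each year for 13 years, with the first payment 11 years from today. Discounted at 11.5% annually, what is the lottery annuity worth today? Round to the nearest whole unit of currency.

R$117,485

PV at t=10 (ordinary 13-year annuity): 53000 × a(13|0.115) = 53000 × 6.583482 = 348,924.5517
Discount back 10 years: 348,924.5517 × (1+0.115)^(−10) = 348,924.5517 × 0.336706 = 117,485.1174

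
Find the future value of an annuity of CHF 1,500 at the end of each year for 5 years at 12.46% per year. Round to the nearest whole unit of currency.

FV = PMT · [(1+i)^n − 1] / i = 1500 · 6.411165 = 9,616.7472

CHF 9,617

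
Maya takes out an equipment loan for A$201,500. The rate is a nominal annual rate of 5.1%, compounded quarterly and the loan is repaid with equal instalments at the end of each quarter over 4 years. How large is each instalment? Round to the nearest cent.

A$14,001.80

With 4 periods per year: i = 0.01275, n = 16.
Annuity-PV factor = 14.391009; PMT = 201500 / 14.391009 = 14,001.7975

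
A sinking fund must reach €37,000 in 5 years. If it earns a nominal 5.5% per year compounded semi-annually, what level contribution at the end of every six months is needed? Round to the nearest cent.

With 2 periods per year: i = 0.0275, n = 10.
FV-annuity factor = 11.332765; PMT = 37000 / 11.332765 = 3,264.8697

€3,264.87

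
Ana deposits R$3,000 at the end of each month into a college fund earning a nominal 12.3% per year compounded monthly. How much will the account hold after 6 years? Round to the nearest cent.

R$317,240.40

i = 0.123/12 = 0.01025 per month; n = 6·12 = 72.
FV = PMT · [(1+i)^n − 1] / i = 3000 · 105.746801 = 317,240.4029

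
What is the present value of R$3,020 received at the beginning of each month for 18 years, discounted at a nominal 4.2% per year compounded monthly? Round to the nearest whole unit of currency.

R$458,775

Periodic rate i = 0.042/12 = 0.0035; n = 18 × 12 = 216 periods.
Annuity factor a(216|0.0035) × (1+i) = 151.912409; PV = 3020 × 151.912409 = 458,775.4751
Payments are at the start of each period, so multiply by (1+i).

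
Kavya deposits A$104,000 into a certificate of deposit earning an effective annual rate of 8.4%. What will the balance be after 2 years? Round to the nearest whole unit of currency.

104,000 × (1+0.084)^2 = 104,000 × 1.175056 = 122,205.8240

A$122,206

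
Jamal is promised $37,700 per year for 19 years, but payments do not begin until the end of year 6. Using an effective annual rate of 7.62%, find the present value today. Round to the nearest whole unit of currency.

$257,797

PV at t=5 (ordinary 19-year annuity): 37700 × a(19|0.0762) = 37700 × 9.871901 = 372,170.6575
PV₀ = 372,170.6575 / (1+0.0762)^5 = 372,170.6575 / 1.443660 = 257,796.6035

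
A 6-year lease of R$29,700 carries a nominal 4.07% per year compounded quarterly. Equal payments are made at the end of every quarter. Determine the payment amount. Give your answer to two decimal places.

R$1,401.00

Periodic rate i = 0.0407/4 = 0.010175; n = 6 × 4 = 24 periods.
Annuity-PV factor = 21.199196; PMT = 29700 / 21.199196 = 1,400.9965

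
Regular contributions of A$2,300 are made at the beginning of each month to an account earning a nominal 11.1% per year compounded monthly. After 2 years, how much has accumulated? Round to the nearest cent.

i = 0.111/12 = 0.00925 per month; n = 2·12 = 24.
FV = 2300 × [(1+0.00925)^24 − 1] / 0.00925 × (1+i) = 2300 × 26.982207 = 62,059.0759
(annuity-due: payments at period start, so ×(1+i).)

A$62,059.08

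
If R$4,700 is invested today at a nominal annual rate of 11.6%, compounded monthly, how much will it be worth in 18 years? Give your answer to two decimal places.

R$37,544.81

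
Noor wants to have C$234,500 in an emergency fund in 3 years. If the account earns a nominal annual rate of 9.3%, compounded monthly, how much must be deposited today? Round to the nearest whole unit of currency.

i = 0.093/12 = 0.00775 per month; n = 3·12 = 36.
Discount factor = (1+0.00775)^(−36) = 0.757354; PV = 234,500 × 0.757354 = 177,599.5256

C$177,600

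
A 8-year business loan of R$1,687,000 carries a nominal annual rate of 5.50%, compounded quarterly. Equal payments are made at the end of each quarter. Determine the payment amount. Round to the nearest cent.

With 4 periods per year: i = 0.01375, n = 32.
PMT = 1.687e+06 / ( [1 − (1+0.01375)^(−32)] / 0.01375 ) = 1.687e+06 / 25.747647 = 65,520.5498

R$65,520.55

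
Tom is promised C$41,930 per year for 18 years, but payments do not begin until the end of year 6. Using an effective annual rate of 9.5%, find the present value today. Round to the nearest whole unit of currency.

PV at t=5 (ordinary 18-year annuity): 41930 × a(18|0.095) = 41930 × 8.471266 = 355,200.2030
Discount back 5 years: 355,200.2030 × (1+0.095)^(−5) = 355,200.2030 × 0.635228 = 225,632.9957

C$225,633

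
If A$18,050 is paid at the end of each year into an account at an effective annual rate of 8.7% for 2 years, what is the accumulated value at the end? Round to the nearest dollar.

A$37,670

FV = 18050 × [(1+0.087)^2 − 1] / 0.087 = 18050 × 2.087000 = 37,670.3500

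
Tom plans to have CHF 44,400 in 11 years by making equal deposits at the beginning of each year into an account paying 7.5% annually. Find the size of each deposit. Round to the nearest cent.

PMT = 44400 / ( [(1+0.075)^11 − 1] / 0.075 × (1+i) ) = 44400 / 17.423728 = 2,548.2491

CHF 2,548.25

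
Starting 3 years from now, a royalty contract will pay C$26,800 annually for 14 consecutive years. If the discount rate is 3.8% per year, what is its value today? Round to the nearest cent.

C$266,247.21

PV at t=2 (ordinary 14-year annuity): 26800 × a(14|0.038) = 26800 × 10.703972 = 286,866.4601
PV₀ = 286,866.4601 / (1+0.038)^2 = 286,866.4601 / 1.077444 = 266,247.2110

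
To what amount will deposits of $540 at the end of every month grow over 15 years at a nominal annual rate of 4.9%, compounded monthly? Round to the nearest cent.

$143,137.02

With 12 periods per year: i = 0.00408333, n = 180.
Accumulation factor s(180|0.00408333) = 265.068562; FV = 540 × 265.068562 = 143,137.0233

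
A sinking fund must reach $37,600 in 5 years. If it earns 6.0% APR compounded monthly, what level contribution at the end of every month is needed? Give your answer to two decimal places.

$538.91

Periodic rate i = 0.06/12 = 0.005; n = 5 × 12 = 60 periods.
FV-annuity factor = 69.770031; PMT = 37600 / 69.770031 = 538.9133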